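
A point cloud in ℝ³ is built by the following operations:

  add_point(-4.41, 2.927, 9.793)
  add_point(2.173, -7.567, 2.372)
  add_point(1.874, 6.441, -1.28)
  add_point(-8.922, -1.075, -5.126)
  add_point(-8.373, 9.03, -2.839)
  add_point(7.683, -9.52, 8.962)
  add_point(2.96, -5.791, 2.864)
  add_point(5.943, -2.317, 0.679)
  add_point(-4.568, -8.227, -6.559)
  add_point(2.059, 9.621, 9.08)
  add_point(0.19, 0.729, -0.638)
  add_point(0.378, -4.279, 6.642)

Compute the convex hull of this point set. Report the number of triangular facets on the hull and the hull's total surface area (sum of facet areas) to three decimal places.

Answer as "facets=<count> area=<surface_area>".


9 of the 12 inputs are extreme points: [0, 2, 3, 4, 5, 7, 8, 9, 11].

Triangle areas on the boundary:
  f1: (p0, p9, p5) → 81.0734
  f2: (p11, p0, p5) → 27.5126
  f3: (p8, p11, p5) → 63.9432
  f4: (p8, p0, p3) → 66.6425
  f5: (p8, p11, p0) → 63.2853
  f6: (p4, p2, p9) → 57.6883
  f7: (p4, p0, p3) → 74.0599
  f8: (p4, p0, p9) → 66.9658
  f9: (p4, p8, p3) → 24.5745
  f10: (p4, p8, p2) → 88.2582
  f11: (p7, p9, p5) → 83.1382
  f12: (p7, p2, p9) → 53.2924
  f13: (p7, p8, p5) → 76.0909
  f14: (p7, p8, p2) → 69.2435
Σ area = 895.769

Euler characteristic 9−21+14 = 2 ✓

facets=14 area=895.769


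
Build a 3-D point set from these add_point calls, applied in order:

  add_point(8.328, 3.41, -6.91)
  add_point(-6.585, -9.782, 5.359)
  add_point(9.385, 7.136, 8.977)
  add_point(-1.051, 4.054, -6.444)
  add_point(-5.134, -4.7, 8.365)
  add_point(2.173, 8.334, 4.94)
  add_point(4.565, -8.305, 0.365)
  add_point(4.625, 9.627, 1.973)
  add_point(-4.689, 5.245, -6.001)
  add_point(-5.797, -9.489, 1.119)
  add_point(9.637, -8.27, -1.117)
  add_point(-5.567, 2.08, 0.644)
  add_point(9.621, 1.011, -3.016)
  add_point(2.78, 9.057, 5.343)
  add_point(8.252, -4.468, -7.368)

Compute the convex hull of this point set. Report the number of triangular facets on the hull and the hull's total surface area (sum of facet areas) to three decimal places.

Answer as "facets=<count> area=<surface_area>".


facets=22 area=1008.885

Points on the hull: [0, 1, 2, 3, 4, 7, 8, 9, 10, 11, 12, 13, 14] (13 of 15).

Facet areas (half cross-product norm):
  f1: (p4, p10, p1) → 52.9741
  f2: (p4, p2, p10) → 145.7816
  f3: (p9, p10, p1) → 31.9686
  f4: (p9, p8, p1) → 30.7192
  f5: (p0, p8, p7) → 67.4761
  f6: (p0, p2, p7) → 48.4289
  f7: (p13, p2, p7) → 15.0971
  f8: (p13, p4, p2) → 62.4030
  f9: (p13, p8, p7) → 25.0295
  f10: (p12, p2, p10) → 61.4789
  f11: (p12, p0, p2) → 27.8072
  f12: (p14, p9, p10) → 58.2243
  f13: (p14, p12, p10) → 26.2214
  f14: (p14, p12, p0) → 16.7129
  f15: (p14, p9, p8) → 119.1249
  f16: (p11, p13, p8) → 43.9107
  f17: (p11, p13, p4) → 60.8246
  f18: (p11, p8, p1) → 32.1786
  f19: (p11, p4, p1) → 30.8114
  f20: (p3, p0, p8) → 4.5839
  f21: (p3, p14, p8) → 10.0581
  f22: (p3, p14, p0) → 37.0702
Σ area = 1008.885

Euler characteristic 13−33+22 = 2 ✓


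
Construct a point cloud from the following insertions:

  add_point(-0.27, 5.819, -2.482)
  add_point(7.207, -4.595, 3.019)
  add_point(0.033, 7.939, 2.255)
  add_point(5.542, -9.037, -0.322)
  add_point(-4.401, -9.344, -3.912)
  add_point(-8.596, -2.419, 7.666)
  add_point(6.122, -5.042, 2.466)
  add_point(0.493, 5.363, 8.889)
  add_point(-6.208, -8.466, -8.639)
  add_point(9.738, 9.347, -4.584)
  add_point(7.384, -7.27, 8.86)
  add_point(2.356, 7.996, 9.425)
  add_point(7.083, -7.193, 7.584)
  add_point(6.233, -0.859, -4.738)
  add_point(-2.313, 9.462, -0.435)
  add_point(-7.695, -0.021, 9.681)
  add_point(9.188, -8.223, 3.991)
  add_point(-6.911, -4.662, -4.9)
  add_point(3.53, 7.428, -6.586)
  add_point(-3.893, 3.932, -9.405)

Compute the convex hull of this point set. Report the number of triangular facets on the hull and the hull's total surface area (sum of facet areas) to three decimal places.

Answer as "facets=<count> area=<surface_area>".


Points on the hull: [3, 4, 5, 8, 9, 10, 11, 13, 14, 15, 16, 17, 18, 19] (14 of 20).

Facet areas (half cross-product norm):
  f1: (p10, p4, p5) → 110.0198
  f2: (p14, p19, p5) → 83.5930
  f3: (p8, p4, p5) → 29.9125
  f4: (p18, p19, p9) → 4.0349
  f5: (p18, p14, p9) → 27.9125
  f6: (p18, p14, p19) → 36.6433
  f7: (p17, p19, p5) → 61.8841
  f8: (p17, p8, p5) → 19.8952
  f9: (p17, p8, p19) → 26.4596
  f10: (p13, p19, p9) → 65.1763
  f11: (p13, p8, p19) → 74.0775
  f12: (p3, p10, p4) → 43.2230
  f13: (p3, p8, p4) → 20.9089
  f14: (p3, p13, p8) → 65.0403
  f15: (p15, p10, p5) → 27.1612
  f16: (p15, p14, p5) → 23.9690
  f17: (p11, p14, p9) → 69.7195
  f18: (p11, p10, p9) → 127.2124
  f19: (p11, p15, p14) → 68.8665
  f20: (p11, p15, p10) → 96.9907
  f21: (p16, p10, p9) → 49.9632
  f22: (p16, p3, p10) → 13.0038
  f23: (p16, p13, p9) → 55.1839
  f24: (p16, p3, p13) → 26.1271
Σ area = 1226.978

Check V−E+F: 14 − 36 + 24 = 2.

facets=24 area=1226.978


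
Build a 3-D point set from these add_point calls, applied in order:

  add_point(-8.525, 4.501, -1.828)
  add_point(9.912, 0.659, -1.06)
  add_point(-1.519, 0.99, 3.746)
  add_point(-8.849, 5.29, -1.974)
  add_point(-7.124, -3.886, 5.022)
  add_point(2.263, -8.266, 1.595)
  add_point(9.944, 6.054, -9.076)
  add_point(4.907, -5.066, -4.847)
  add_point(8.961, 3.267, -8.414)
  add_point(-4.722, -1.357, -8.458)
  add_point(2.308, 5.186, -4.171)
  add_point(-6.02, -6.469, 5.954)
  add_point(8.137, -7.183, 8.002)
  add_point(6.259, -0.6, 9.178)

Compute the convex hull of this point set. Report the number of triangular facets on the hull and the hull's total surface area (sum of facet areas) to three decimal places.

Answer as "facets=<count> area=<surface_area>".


Points on the hull: [1, 3, 4, 5, 6, 7, 8, 9, 10, 11, 12, 13] (12 of 14).

Triangle areas on the boundary:
  f1: (p9, p6, p3) → 83.1971
  f2: (p9, p11, p5) → 65.6674
  f3: (p10, p6, p3) → 19.7215
  f4: (p10, p13, p3) → 85.3753
  f5: (p10, p13, p6) → 65.6993
  f6: (p1, p13, p6) → 28.5613
  f7: (p4, p13, p3) → 83.2406
  f8: (p4, p11, p13) → 20.6850
  f9: (p4, p9, p3) → 58.1757
  f10: (p4, p9, p11) → 18.8932
  f11: (p12, p11, p5) → 40.6725
  f12: (p12, p11, p13) → 47.5984
  f13: (p12, p1, p13) → 37.6318
  f14: (p7, p9, p5) → 41.6098
  f15: (p7, p12, p5) → 31.6618
  f16: (p8, p12, p1) → 21.0607
  f17: (p8, p7, p12) → 61.6656
  f18: (p8, p1, p6) → 10.5027
  f19: (p8, p9, p6) → 17.4728
  f20: (p8, p7, p9) → 54.2244
Σ area = 893.317

Euler characteristic 12−30+20 = 2 ✓

facets=20 area=893.317


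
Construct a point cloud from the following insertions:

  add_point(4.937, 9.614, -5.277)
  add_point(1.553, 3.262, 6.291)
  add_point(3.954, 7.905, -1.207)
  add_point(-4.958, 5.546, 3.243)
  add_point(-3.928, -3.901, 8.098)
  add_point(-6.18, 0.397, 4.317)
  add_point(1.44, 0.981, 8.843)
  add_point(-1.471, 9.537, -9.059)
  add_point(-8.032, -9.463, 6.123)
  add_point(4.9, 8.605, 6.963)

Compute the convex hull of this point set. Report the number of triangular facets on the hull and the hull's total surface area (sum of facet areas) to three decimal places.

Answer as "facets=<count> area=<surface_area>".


facets=12 area=575.837

8 of the 10 inputs are extreme points: [0, 3, 4, 5, 6, 7, 8, 9].

Area of each hull facet:
  f1: (p7, p0, p8) → 93.4641
  f2: (p6, p0, p8) → 113.7917
  f3: (p4, p6, p8) → 6.7750
  f4: (p4, p3, p6) → 34.2480
  f5: (p9, p6, p0) → 50.3878
  f6: (p9, p3, p6) → 39.7479
  f7: (p9, p7, p0) → 39.4913
  f8: (p9, p3, p7) → 73.4812
  f9: (p5, p4, p8) → 21.8162
  f10: (p5, p4, p3) → 11.7684
  f11: (p5, p7, p8) → 60.0994
  f12: (p5, p3, p7) → 30.7658
Σ area = 575.837

Euler: V−E+F = 8−18+12 = 2.


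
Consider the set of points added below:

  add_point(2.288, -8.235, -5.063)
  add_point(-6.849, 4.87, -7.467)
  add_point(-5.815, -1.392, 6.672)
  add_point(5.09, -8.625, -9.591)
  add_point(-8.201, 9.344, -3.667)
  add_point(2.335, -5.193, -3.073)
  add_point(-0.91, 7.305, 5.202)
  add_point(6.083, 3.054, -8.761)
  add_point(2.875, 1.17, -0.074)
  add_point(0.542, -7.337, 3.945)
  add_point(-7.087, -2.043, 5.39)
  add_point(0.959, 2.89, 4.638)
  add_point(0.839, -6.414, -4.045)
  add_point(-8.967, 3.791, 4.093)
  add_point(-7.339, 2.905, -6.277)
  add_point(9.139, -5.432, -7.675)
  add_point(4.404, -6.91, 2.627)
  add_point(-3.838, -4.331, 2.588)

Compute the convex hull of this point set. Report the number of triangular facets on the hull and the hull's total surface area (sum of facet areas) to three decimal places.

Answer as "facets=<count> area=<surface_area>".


facets=26 area=865.954

15 of the 18 inputs are extreme points: [0, 1, 2, 3, 4, 6, 7, 9, 10, 11, 13, 14, 15, 16, 17].

Area of each hull facet:
  f1: (p6, p4, p13) → 41.5375
  f2: (p14, p4, p13) → 32.6785
  f3: (p7, p6, p15) → 70.4101
  f4: (p7, p6, p4) → 88.7378
  f5: (p7, p3, p15) → 24.1746
  f6: (p2, p6, p13) → 28.7648
  f7: (p16, p3, p15) → 31.3804
  f8: (p16, p9, p3) → 23.6947
  f9: (p16, p2, p9) → 13.6454
  f10: (p10, p2, p9) → 8.7474
  f11: (p10, p14, p13) → 32.8962
  f12: (p10, p2, p13) → 6.0123
  f13: (p1, p14, p3) → 19.2814
  f14: (p1, p7, p3) → 76.9552
  f15: (p1, p14, p4) → 6.8408
  f16: (p1, p7, p4) → 36.4578
  f17: (p11, p6, p15) → 28.4088
  f18: (p11, p16, p15) → 59.4304
  f19: (p11, p2, p6) → 19.7929
  f20: (p11, p16, p2) → 43.1327
  f21: (p0, p14, p3) → 37.2650
  f22: (p0, p10, p14) → 86.4916
  f23: (p0, p9, p3) → 8.7201
  f24: (p17, p10, p9) → 10.1394
  f25: (p17, p0, p9) → 25.2572
  f26: (p17, p0, p10) → 5.1009
Σ area = 865.954

Check V−E+F: 15 − 39 + 26 = 2.


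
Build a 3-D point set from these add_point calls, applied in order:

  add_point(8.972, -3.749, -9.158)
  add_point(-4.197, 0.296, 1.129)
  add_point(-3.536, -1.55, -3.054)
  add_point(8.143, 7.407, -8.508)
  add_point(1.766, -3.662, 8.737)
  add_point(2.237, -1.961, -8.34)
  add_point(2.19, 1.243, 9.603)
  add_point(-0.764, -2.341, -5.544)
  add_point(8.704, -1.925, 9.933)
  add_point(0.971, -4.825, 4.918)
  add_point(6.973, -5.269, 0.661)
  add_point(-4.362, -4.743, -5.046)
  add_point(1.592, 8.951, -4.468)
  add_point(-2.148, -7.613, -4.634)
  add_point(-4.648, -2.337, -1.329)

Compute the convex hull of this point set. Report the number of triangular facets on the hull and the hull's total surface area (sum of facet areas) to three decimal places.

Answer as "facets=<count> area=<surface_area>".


Points on the hull: [0, 1, 3, 4, 5, 6, 8, 9, 10, 11, 12, 13, 14] (13 of 15).

Per-facet area ½‖(b−a)×(c−a)‖:
  f1: (p6, p8, p12) → 55.8263
  f2: (p11, p12, p14) → 28.6405
  f3: (p1, p12, p14) → 20.6521
  f4: (p1, p6, p12) → 62.9607
  f5: (p5, p11, p12) → 45.2162
  f6: (p13, p11, p14) → 7.5152
  f7: (p13, p5, p0) → 25.9363
  f8: (p13, p5, p11) → 14.1349
  f9: (p3, p5, p0) → 37.0875
  f10: (p3, p5, p12) → 41.6495
  f11: (p3, p8, p0) → 106.1882
  f12: (p3, p8, p12) → 76.0892
  f13: (p4, p6, p8) → 17.0133
  f14: (p4, p13, p14) → 39.9571
  f15: (p4, p1, p14) → 18.1484
  f16: (p4, p1, p6) → 25.5947
  f17: (p10, p8, p0) → 29.5007
  f18: (p10, p13, p0) → 52.6260
  f19: (p10, p4, p8) → 33.2811
  f20: (p9, p4, p13) → 2.2829
  f21: (p9, p10, p13) → 36.6471
  f22: (p9, p10, p4) → 13.7512
Σ area = 790.699

Check V−E+F: 13 − 33 + 22 = 2.

facets=22 area=790.699


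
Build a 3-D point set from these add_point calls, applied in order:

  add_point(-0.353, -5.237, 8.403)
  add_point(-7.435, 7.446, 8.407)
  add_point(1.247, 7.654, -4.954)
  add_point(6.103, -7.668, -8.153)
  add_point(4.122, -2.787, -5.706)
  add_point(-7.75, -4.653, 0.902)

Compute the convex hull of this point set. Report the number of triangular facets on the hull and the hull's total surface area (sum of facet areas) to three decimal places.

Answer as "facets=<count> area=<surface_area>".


facets=8 area=624.263

Extreme-point indices: [0, 1, 2, 3, 4, 5] — 6 of 6 on the boundary.

Facet areas (half cross-product norm):
  f1: (p2, p3, p5) → 118.0227
  f2: (p1, p2, p5) → 103.0432
  f3: (p0, p3, p5) → 86.8683
  f4: (p0, p1, p5) → 70.5670
  f5: (p0, p1, p2) → 111.9315
  f6: (p4, p2, p3) → 11.7650
  f7: (p4, p0, p3) → 40.6382
  f8: (p4, p0, p2) → 81.4274
Σ area = 624.263

Euler characteristic 6−12+8 = 2 ✓


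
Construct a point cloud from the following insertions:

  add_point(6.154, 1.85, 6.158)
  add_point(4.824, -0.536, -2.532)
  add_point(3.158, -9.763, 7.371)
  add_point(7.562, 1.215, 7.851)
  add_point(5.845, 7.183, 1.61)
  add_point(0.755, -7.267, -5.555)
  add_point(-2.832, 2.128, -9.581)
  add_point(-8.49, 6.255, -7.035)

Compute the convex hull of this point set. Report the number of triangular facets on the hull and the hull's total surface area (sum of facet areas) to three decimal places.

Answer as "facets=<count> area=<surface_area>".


Points on the hull: [1, 2, 3, 4, 5, 6, 7] (7 of 8).

Area of each hull facet:
  f1: (p2, p3, p7) → 132.4930
  f2: (p4, p3, p7) → 64.1396
  f3: (p4, p6, p7) → 56.0215
  f4: (p5, p2, p7) → 103.4457
  f5: (p5, p6, p7) → 32.1419
  f6: (p1, p2, p3) → 61.7928
  f7: (p1, p5, p2) → 54.0556
  f8: (p1, p4, p3) → 37.7106
  f9: (p1, p4, p6) → 46.6512
  f10: (p1, p5, p6) → 41.8367
Σ area = 630.289

Euler characteristic 7−15+10 = 2 ✓

facets=10 area=630.289


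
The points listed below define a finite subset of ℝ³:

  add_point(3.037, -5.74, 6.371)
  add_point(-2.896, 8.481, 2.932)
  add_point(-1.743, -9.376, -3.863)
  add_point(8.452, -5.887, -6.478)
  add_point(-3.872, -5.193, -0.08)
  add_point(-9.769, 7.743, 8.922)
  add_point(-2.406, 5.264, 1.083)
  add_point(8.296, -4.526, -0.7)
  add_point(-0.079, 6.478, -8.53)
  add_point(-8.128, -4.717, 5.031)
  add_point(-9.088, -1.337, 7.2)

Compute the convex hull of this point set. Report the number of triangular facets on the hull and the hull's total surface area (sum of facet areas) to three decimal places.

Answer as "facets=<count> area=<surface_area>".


Hull vertices (9/11): indices [0, 1, 2, 3, 5, 7, 8, 9, 10].

Facet areas (half cross-product norm):
  f1: (p8, p2, p3) → 81.8294
  f2: (p0, p2, p3) → 63.4639
  f3: (p9, p0, p2) → 59.0287
  f4: (p9, p8, p5) → 121.7904
  f5: (p9, p8, p2) → 98.2203
  f6: (p1, p8, p5) → 33.5475
  f7: (p1, p0, p5) → 72.0423
  f8: (p10, p0, p5) → 54.5031
  f9: (p10, p9, p5) → 7.6432
  f10: (p10, p9, p0) → 22.6215
  f11: (p7, p0, p3) → 17.2360
  f12: (p7, p1, p0) → 70.0295
  f13: (p7, p8, p3) → 44.9064
  f14: (p7, p1, p8) → 92.5323
Σ area = 839.395

Euler characteristic 9−21+14 = 2 ✓

facets=14 area=839.395


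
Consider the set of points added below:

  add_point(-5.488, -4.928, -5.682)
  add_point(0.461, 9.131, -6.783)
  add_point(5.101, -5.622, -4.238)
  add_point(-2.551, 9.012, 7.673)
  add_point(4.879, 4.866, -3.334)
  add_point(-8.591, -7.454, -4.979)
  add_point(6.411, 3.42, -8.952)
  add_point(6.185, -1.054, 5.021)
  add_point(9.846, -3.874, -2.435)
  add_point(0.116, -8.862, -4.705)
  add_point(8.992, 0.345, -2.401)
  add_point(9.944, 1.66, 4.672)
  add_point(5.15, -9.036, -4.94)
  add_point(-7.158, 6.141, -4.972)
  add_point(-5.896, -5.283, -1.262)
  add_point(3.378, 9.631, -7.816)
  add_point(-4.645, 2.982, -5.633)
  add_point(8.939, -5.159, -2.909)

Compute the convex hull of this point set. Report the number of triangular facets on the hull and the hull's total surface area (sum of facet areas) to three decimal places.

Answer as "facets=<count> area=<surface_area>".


facets=24 area=951.847

14 of the 18 inputs are extreme points: [1, 3, 5, 6, 7, 8, 9, 10, 11, 12, 13, 14, 15, 17].

Facet areas (half cross-product norm):
  f1: (p15, p3, p11) → 108.2977
  f2: (p7, p3, p11) → 31.4273
  f3: (p13, p3, p5) → 91.2377
  f4: (p6, p15, p11) → 49.5825
  f5: (p6, p12, p5) → 90.9132
  f6: (p6, p13, p5) → 98.0337
  f7: (p6, p13, p15) → 39.5559
  f8: (p9, p12, p5) → 3.2762
  f9: (p9, p7, p12) → 32.2797
  f10: (p1, p15, p3) → 19.8573
  f11: (p1, p13, p3) → 56.7326
  f12: (p1, p13, p15) → 2.9830
  f13: (p14, p9, p5) → 19.6807
  f14: (p14, p9, p7) → 52.6230
  f15: (p14, p3, p5) → 23.7233
  f16: (p14, p7, p3) → 94.0772
  f17: (p10, p6, p11) → 16.6312
  f18: (p10, p8, p11) → 15.4200
  f19: (p10, p8, p6) → 14.7500
  f20: (p17, p6, p12) → 30.7178
  f21: (p17, p8, p6) → 8.3664
  f22: (p17, p7, p12) → 24.8011
  f23: (p17, p7, p11) → 21.7011
  f24: (p17, p8, p11) → 5.1786
Σ area = 951.847

Euler: V−E+F = 14−36+24 = 2.


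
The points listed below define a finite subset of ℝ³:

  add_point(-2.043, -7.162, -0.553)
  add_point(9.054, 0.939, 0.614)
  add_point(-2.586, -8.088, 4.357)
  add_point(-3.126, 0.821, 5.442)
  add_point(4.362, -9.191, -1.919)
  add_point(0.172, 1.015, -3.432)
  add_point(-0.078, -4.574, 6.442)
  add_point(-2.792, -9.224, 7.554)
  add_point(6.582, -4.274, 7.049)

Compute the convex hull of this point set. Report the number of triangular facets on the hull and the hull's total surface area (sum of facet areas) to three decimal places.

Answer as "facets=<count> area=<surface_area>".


Points on the hull: [0, 1, 2, 3, 4, 5, 7, 8] (8 of 9).

Facet areas (half cross-product norm):
  f1: (p5, p1, p3) → 46.0919
  f2: (p4, p5, p1) → 49.6683
  f3: (p8, p1, p3) → 47.4476
  f4: (p8, p7, p3) → 49.0106
  f5: (p8, p4, p1) → 43.2274
  f6: (p8, p4, p7) → 51.6873
  f7: (p0, p5, p3) → 38.7044
  f8: (p0, p4, p7) → 28.1917
  f9: (p0, p4, p5) → 30.6633
  f10: (p2, p7, p3) → 14.9266
  f11: (p2, p0, p3) → 22.5561
  f12: (p2, p0, p7) → 1.3745
Σ area = 423.550

Check V−E+F: 8 − 18 + 12 = 2.

facets=12 area=423.550


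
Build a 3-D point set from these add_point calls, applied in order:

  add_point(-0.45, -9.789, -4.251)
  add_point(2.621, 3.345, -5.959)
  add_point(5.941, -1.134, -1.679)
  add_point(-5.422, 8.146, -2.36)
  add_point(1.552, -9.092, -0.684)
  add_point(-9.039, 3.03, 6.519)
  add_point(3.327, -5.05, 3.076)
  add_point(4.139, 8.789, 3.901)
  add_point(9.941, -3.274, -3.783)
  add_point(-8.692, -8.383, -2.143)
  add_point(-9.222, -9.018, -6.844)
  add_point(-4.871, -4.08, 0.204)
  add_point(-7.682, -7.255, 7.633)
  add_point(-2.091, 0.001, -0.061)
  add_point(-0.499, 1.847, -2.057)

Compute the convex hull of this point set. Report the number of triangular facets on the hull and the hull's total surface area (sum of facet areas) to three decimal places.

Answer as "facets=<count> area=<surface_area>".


Points on the hull: [0, 1, 3, 4, 5, 6, 7, 8, 10, 12] (10 of 15).

Per-facet area ½‖(b−a)×(c−a)‖:
  f1: (p5, p12, p10) → 76.5058
  f2: (p5, p12, p7) → 72.9770
  f3: (p1, p8, p10) → 86.5561
  f4: (p1, p7, p8) → 57.3999
  f5: (p3, p5, p7) → 61.5615
  f6: (p3, p1, p7) → 51.3902
  f7: (p3, p5, p10) → 93.6190
  f8: (p3, p1, p10) → 84.4418
  f9: (p0, p8, p10) → 35.5854
  f10: (p0, p4, p8) → 21.5862
  f11: (p0, p12, p10) → 62.5572
  f12: (p0, p4, p12) → 25.3074
  f13: (p6, p4, p8) → 27.8917
  f14: (p6, p4, p12) → 34.6737
  f15: (p6, p7, p8) → 66.1968
  f16: (p6, p12, p7) → 82.2230
Σ area = 940.473

Check V−E+F: 10 − 24 + 16 = 2.

facets=16 area=940.473


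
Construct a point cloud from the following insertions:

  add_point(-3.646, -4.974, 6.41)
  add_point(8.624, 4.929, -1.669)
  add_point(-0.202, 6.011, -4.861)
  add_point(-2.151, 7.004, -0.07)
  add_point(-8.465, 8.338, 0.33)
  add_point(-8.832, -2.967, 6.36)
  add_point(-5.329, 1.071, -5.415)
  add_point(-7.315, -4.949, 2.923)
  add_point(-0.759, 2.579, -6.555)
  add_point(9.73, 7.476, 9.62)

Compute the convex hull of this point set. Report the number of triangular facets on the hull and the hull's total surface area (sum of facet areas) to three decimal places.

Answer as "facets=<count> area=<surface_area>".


facets=14 area=699.896

Extreme-point indices: [0, 1, 2, 4, 5, 6, 7, 8, 9] — 9 of 10 on the boundary.

Area of each hull facet:
  f1: (p4, p9, p5) → 127.6743
  f2: (p0, p9, p5) → 46.5329
  f3: (p6, p4, p5) → 58.2359
  f4: (p2, p4, p9) → 88.3673
  f5: (p2, p6, p4) → 32.9720
  f6: (p2, p6, p8) → 9.1151
  f7: (p1, p0, p9) → 99.5946
  f8: (p1, p0, p8) → 82.2735
  f9: (p1, p2, p9) → 50.5245
  f10: (p1, p2, p8) → 17.9685
  f11: (p7, p0, p8) → 34.5344
  f12: (p7, p6, p8) → 21.8988
  f13: (p7, p0, p5) → 10.2677
  f14: (p7, p6, p5) → 19.9360
Σ area = 699.896

Euler: V−E+F = 9−21+14 = 2.


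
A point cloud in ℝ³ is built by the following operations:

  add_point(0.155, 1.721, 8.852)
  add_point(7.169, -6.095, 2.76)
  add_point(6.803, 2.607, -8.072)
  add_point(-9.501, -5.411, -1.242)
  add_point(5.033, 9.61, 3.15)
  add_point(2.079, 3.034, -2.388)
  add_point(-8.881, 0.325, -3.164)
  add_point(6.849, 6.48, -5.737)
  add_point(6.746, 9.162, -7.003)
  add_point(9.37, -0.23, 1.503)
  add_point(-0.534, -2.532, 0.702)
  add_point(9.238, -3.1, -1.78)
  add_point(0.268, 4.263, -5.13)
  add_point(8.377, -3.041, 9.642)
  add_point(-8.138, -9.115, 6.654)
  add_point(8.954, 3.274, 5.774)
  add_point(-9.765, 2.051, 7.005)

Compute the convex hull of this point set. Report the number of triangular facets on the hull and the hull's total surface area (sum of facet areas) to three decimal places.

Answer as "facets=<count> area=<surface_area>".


facets=22 area=1045.837

Hull vertices (13/17): indices [0, 1, 2, 3, 4, 6, 8, 9, 11, 13, 14, 15, 16].

Facet areas (half cross-product norm):
  f1: (p6, p8, p16) → 93.1475
  f2: (p6, p8, p2) → 54.9230
  f3: (p11, p13, p9) → 16.4839
  f4: (p11, p8, p9) → 28.2187
  f5: (p11, p8, p2) → 24.9740
  f6: (p0, p14, p16) → 56.1757
  f7: (p0, p13, p14) → 65.2473
  f8: (p15, p13, p9) → 20.3998
  f9: (p15, p8, p9) → 35.8258
  f10: (p3, p6, p2) → 47.8022
  f11: (p3, p11, p2) → 82.1830
  f12: (p3, p14, p16) → 45.4598
  f13: (p3, p6, p16) → 31.0614
  f14: (p1, p13, p14) → 61.3098
  f15: (p1, p11, p13) → 19.9057
  f16: (p1, p3, p14) → 70.1896
  f17: (p1, p3, p11) → 49.4076
  f18: (p4, p15, p8) → 39.8013
  f19: (p4, p8, p16) → 82.4227
  f20: (p4, p0, p16) → 52.0574
  f21: (p4, p0, p13) → 51.8942
  f22: (p4, p15, p13) → 16.9467
Σ area = 1045.837

Check V−E+F: 13 − 33 + 22 = 2.


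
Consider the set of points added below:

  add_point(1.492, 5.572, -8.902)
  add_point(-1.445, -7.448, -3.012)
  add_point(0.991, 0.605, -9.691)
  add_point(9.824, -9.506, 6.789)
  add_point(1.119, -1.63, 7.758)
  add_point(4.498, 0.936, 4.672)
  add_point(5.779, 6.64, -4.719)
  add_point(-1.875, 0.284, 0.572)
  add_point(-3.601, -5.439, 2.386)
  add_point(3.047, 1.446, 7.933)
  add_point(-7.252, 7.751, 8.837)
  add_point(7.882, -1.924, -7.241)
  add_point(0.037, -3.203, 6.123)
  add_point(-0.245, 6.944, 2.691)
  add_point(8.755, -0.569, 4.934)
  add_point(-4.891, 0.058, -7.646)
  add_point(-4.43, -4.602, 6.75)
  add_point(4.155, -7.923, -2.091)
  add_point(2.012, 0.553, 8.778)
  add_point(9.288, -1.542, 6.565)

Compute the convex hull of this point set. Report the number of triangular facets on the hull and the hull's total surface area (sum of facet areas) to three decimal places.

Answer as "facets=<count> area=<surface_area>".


Points on the hull: [0, 1, 2, 3, 6, 8, 9, 10, 11, 13, 15, 16, 17, 18, 19] (15 of 20).

Area of each hull facet:
  f1: (p11, p0, p2) → 19.2238
  f2: (p11, p1, p2) → 40.3502
  f3: (p11, p19, p3) → 55.4262
  f4: (p16, p1, p3) → 74.7817
  f5: (p15, p1, p2) → 29.4119
  f6: (p15, p0, p10) → 78.1403
  f7: (p15, p0, p2) → 15.6673
  f8: (p15, p16, p10) → 96.1296
  f9: (p18, p19, p3) → 29.8504
  f10: (p18, p16, p10) → 48.5574
  f11: (p18, p16, p3) → 54.6901
  f12: (p13, p19, p10) → 57.1980
  f13: (p17, p1, p3) → 22.5087
  f14: (p17, p11, p3) → 43.3259
  f15: (p17, p11, p1) → 23.9878
  f16: (p6, p11, p0) → 27.3859
  f17: (p6, p11, p19) → 61.1943
  f18: (p6, p13, p19) → 61.7666
  f19: (p6, p0, p10) → 57.2922
  f20: (p6, p13, p10) → 7.8474
  f21: (p8, p16, p1) → 3.2564
  f22: (p8, p15, p1) → 29.0947
  f23: (p8, p15, p16) → 17.7159
  f24: (p9, p19, p10) → 6.7082
  f25: (p9, p18, p10) → 9.2893
  f26: (p9, p18, p19) → 5.0994
Σ area = 975.900

Euler characteristic 15−39+26 = 2 ✓

facets=26 area=975.900


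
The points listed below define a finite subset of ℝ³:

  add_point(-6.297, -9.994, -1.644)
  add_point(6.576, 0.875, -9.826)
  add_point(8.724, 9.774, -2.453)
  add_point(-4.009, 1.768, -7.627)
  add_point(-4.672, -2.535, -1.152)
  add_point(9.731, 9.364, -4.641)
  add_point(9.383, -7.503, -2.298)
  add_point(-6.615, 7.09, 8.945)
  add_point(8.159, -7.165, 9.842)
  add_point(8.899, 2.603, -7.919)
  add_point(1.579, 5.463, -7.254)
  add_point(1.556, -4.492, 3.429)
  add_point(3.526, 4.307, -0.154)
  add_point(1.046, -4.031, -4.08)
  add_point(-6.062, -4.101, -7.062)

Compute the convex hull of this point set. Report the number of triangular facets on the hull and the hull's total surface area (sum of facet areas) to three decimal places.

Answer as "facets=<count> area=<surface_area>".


Hull vertices (11/15): indices [0, 1, 2, 3, 5, 6, 7, 8, 9, 10, 14].

Per-facet area ½‖(b−a)×(c−a)‖:
  f1: (p8, p0, p7) → 168.5577
  f2: (p6, p8, p5) → 103.3039
  f3: (p6, p8, p0) → 96.0841
  f4: (p2, p8, p7) → 177.1489
  f5: (p2, p8, p5) → 23.4298
  f6: (p14, p0, p7) → 77.5379
  f7: (p14, p3, p7) → 54.3155
  f8: (p14, p6, p0) → 62.6786
  f9: (p1, p14, p6) → 79.3035
  f10: (p1, p14, p3) → 32.6820
  f11: (p9, p6, p5) → 36.0750
  f12: (p9, p1, p5) → 8.5465
  f13: (p9, p1, p6) → 19.8651
  f14: (p10, p1, p5) → 33.1605
  f15: (p10, p1, p3) → 23.8185
  f16: (p10, p2, p5) → 11.4838
  f17: (p10, p3, p7) → 58.7724
  f18: (p10, p2, p7) → 86.7485
Σ area = 1153.512

Check V−E+F: 11 − 27 + 18 = 2.

facets=18 area=1153.512


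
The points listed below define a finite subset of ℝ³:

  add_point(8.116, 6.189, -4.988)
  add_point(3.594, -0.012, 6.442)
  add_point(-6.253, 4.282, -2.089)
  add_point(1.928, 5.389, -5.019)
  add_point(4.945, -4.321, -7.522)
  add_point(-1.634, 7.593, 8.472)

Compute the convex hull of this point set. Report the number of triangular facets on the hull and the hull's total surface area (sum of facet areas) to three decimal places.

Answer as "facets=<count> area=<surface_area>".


facets=8 area=456.645

Points on the hull: [0, 1, 2, 3, 4, 5] (6 of 6).

Facet areas (half cross-product norm):
  f1: (p1, p4, p2) → 90.7006
  f2: (p1, p5, p2) → 55.5376
  f3: (p1, p4, p0) → 73.3232
  f4: (p1, p5, p0) → 65.0466
  f5: (p3, p4, p2) → 44.6158
  f6: (p3, p4, p0) → 32.2174
  f7: (p3, p5, p2) → 52.2665
  f8: (p3, p5, p0) → 42.9378
Σ area = 456.645

Euler characteristic 6−12+8 = 2 ✓


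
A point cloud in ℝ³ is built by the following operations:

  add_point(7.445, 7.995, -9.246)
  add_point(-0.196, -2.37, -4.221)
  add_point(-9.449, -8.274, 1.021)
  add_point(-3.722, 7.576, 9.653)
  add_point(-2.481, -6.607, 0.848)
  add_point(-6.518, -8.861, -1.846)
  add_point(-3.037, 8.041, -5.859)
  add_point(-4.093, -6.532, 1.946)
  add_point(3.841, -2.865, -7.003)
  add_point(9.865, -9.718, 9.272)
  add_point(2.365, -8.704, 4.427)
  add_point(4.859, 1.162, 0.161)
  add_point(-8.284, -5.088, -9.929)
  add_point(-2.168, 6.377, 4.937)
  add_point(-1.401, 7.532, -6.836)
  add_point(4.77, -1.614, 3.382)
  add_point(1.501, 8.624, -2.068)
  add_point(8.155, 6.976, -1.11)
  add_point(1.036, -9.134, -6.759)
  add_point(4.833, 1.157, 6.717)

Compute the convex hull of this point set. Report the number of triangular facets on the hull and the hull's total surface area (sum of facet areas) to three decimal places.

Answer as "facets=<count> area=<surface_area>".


Extreme-point indices: [0, 2, 3, 5, 6, 8, 9, 12, 14, 16, 17, 18, 19] — 13 of 20 on the boundary.

Triangle areas on the boundary:
  f1: (p3, p9, p2) → 182.7811
  f2: (p19, p3, p9) → 42.9139
  f3: (p5, p9, p2) → 40.1886
  f4: (p5, p18, p9) → 82.3234
  f5: (p8, p18, p9) → 62.3282
  f6: (p8, p0, p9) → 99.2112
  f7: (p8, p0, p18) → 7.4403
  f8: (p17, p19, p9) → 53.6313
  f9: (p17, p0, p9) → 62.9103
  f10: (p17, p19, p3) → 56.7040
  f11: (p17, p3, p16) → 43.2039
  f12: (p17, p0, p16) → 27.5847
  f13: (p12, p5, p18) → 38.9820
  f14: (p12, p0, p18) → 97.8342
  f15: (p12, p5, p2) → 17.0985
  f16: (p12, p3, p2) → 106.9110
  f17: (p6, p0, p16) → 27.7489
  f18: (p6, p3, p16) → 36.9029
  f19: (p6, p12, p3) → 111.1078
  f20: (p14, p12, p0) → 60.6362
  f21: (p14, p6, p0) → 3.6255
  f22: (p14, p6, p12) → 14.4721
Σ area = 1276.540

Euler characteristic 13−33+22 = 2 ✓

facets=22 area=1276.540


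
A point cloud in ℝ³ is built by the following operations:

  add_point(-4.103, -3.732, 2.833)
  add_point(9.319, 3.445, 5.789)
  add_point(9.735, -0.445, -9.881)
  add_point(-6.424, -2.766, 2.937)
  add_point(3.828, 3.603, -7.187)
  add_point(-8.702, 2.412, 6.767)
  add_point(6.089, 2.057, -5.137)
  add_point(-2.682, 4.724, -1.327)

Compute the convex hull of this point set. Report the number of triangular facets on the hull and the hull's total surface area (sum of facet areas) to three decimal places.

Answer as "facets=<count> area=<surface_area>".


Extreme-point indices: [0, 1, 2, 3, 4, 5, 7] — 7 of 8 on the boundary.

Facet areas (half cross-product norm):
  f1: (p1, p0, p5) → 66.7902
  f2: (p1, p0, p2) → 120.4108
  f3: (p1, p7, p5) → 72.2607
  f4: (p3, p0, p5) → 6.7314
  f5: (p3, p7, p5) → 31.3298
  f6: (p3, p0, p2) → 18.6289
  f7: (p4, p3, p2) → 51.6631
  f8: (p4, p3, p7) → 36.0801
  f9: (p4, p1, p2) → 53.8958
  f10: (p4, p1, p7) → 58.8921
Σ area = 516.683

Euler characteristic 7−15+10 = 2 ✓

facets=10 area=516.683


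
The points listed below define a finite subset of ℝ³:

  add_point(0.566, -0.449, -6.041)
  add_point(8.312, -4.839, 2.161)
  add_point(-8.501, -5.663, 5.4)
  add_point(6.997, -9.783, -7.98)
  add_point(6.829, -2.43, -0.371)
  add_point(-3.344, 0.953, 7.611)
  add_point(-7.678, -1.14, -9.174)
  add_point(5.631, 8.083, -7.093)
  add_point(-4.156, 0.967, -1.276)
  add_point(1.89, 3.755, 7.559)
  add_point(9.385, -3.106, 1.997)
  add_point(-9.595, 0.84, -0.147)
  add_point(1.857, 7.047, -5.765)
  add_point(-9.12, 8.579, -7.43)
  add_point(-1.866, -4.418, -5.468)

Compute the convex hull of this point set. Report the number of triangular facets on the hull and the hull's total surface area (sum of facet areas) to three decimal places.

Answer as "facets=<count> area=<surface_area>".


10 of the 15 inputs are extreme points: [1, 2, 3, 5, 6, 7, 9, 10, 11, 13].

Facet areas (half cross-product norm):
  f1: (p6, p13, p11) → 43.1440
  f2: (p6, p2, p11) → 36.6838
  f3: (p6, p2, p3) → 128.5486
  f4: (p7, p9, p10) → 81.8901
  f5: (p7, p9, p13) → 113.5885
  f6: (p7, p3, p10) → 90.3134
  f7: (p7, p6, p13) → 72.5485
  f8: (p7, p6, p3) → 126.2381
  f9: (p1, p3, p10) → 10.8434
  f10: (p1, p2, p3) → 97.2953
  f11: (p1, p9, p10) → 11.7524
  f12: (p5, p1, p9) → 35.3125
  f13: (p5, p1, p2) → 61.0107
  f14: (p5, p2, p11) → 35.2035
  f15: (p5, p13, p11) → 45.9919
  f16: (p5, p9, p13) → 52.7611
Σ area = 1043.126

Euler: V−E+F = 10−24+16 = 2.

facets=16 area=1043.126


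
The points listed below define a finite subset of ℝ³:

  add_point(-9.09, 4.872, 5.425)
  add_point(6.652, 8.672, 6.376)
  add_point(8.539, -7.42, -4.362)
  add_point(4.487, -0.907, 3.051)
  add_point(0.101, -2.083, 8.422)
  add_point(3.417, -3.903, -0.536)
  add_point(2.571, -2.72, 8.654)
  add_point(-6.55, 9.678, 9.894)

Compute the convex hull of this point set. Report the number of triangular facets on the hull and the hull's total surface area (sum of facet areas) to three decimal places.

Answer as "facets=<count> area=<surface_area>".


Hull vertices (6/8): indices [0, 1, 2, 4, 6, 7].

Per-facet area ½‖(b−a)×(c−a)‖:
  f1: (p1, p2, p0) → 156.2765
  f2: (p1, p7, p0) → 47.7646
  f3: (p6, p1, p2) → 92.7855
  f4: (p6, p1, p7) → 80.4879
  f5: (p4, p7, p0) → 41.8705
  f6: (p4, p6, p7) → 12.8057
  f7: (p4, p2, p0) → 88.7220
  f8: (p4, p6, p2) → 17.8431
Σ area = 538.556

Check V−E+F: 6 − 12 + 8 = 2.

facets=8 area=538.556


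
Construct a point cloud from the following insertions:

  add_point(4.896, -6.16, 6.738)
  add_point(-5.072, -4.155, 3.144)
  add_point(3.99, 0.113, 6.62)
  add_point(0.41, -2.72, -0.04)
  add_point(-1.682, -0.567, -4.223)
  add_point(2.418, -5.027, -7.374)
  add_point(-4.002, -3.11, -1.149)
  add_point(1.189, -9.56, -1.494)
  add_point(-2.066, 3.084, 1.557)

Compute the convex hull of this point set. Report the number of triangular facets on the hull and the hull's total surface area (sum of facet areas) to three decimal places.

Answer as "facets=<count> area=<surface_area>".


facets=12 area=350.370

8 of the 9 inputs are extreme points: [0, 1, 2, 4, 5, 6, 7, 8].

Area of each hull facet:
  f1: (p7, p0, p1) → 42.5942
  f2: (p7, p5, p0) → 33.3994
  f3: (p2, p0, p1) → 32.3575
  f4: (p2, p8, p1) → 33.2459
  f5: (p2, p5, p0) → 45.2211
  f6: (p2, p5, p8) → 54.1936
  f7: (p4, p5, p8) → 14.8762
  f8: (p6, p8, p1) → 15.9079
  f9: (p6, p4, p8) → 15.0892
  f10: (p6, p4, p5) → 15.2598
  f11: (p6, p7, p1) → 18.8352
  f12: (p6, p7, p5) → 29.3896
Σ area = 350.370

Check V−E+F: 8 − 18 + 12 = 2.


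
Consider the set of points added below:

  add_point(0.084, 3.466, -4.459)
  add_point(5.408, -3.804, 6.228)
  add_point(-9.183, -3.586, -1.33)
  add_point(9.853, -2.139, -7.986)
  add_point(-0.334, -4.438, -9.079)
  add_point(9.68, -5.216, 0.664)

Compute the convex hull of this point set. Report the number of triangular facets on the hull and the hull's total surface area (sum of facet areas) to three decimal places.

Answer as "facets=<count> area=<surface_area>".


Extreme-point indices: [0, 1, 2, 3, 4, 5] — 6 of 6 on the boundary.

Facet areas (half cross-product norm):
  f1: (p1, p0, p2) → 82.4034
  f2: (p1, p0, p3) → 77.7597
  f3: (p4, p0, p2) → 50.4313
  f4: (p4, p0, p3) → 46.1126
  f5: (p5, p1, p3) → 24.1613
  f6: (p5, p4, p3) → 48.2088
  f7: (p5, p1, p2) → 57.8881
  f8: (p5, p4, p2) → 82.2241
Σ area = 469.189

Euler characteristic 6−12+8 = 2 ✓

facets=8 area=469.189


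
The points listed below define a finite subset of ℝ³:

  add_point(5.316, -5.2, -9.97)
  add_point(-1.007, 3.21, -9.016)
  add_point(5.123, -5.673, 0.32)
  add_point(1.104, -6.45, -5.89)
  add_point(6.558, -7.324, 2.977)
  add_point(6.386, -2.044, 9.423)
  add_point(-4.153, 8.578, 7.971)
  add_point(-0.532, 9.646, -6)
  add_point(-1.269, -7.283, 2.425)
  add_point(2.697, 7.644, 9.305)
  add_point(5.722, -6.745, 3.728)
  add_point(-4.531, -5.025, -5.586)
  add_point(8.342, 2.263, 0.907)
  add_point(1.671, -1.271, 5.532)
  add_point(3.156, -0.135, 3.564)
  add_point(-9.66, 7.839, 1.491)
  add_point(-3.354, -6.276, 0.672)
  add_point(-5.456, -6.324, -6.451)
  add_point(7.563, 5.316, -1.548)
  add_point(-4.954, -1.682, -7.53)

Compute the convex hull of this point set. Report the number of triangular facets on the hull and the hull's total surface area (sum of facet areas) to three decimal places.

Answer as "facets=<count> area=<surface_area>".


facets=28 area=1042.121

Hull vertices (16/20): indices [0, 1, 3, 4, 5, 6, 7, 8, 9, 10, 12, 15, 16, 17, 18, 19].

Per-facet area ½‖(b−a)×(c−a)‖:
  f1: (p0, p4, p12) → 61.7244
  f2: (p6, p7, p15) → 50.9615
  f3: (p6, p7, p9) → 50.8827
  f4: (p5, p4, p12) → 37.2020
  f5: (p5, p9, p12) → 47.2714
  f6: (p5, p6, p9) → 32.1702
  f7: (p18, p0, p12) → 26.8464
  f8: (p18, p7, p0) → 69.4948
  f9: (p18, p9, p12) → 22.8887
  f10: (p18, p7, p9) → 61.8247
  f11: (p3, p0, p4) → 30.4915
  f12: (p3, p17, p0) → 15.2043
  f13: (p19, p17, p15) → 29.2774
  f14: (p19, p17, p0) → 26.3158
  f15: (p10, p5, p4) → 3.4034
  f16: (p8, p5, p6) → 85.5521
  f17: (p8, p6, p15) → 71.0067
  f18: (p8, p10, p5) → 25.4121
  f19: (p8, p10, p4) → 3.8904
  f20: (p8, p3, p4) → 33.3602
  f21: (p8, p3, p17) → 28.0886
  f22: (p1, p7, p0) → 26.2102
  f23: (p1, p19, p0) → 33.3111
  f24: (p1, p7, p15) → 42.4184
  f25: (p1, p19, p15) → 44.4061
  f26: (p16, p17, p15) → 57.3894
  f27: (p16, p8, p15) → 18.3663
  f28: (p16, p8, p17) → 6.7504
Σ area = 1042.121

Check V−E+F: 16 − 42 + 28 = 2.


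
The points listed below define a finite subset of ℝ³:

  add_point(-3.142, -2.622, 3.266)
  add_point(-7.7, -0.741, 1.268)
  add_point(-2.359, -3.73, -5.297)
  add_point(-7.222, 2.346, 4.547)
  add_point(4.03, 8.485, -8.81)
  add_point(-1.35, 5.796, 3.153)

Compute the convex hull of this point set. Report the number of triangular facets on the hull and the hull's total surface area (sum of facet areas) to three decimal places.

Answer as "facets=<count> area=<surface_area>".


facets=8 area=312.862

Extreme-point indices: [0, 1, 2, 3, 4, 5] — 6 of 6 on the boundary.

Triangle areas on the boundary:
  f1: (p2, p4, p1) → 62.9982
  f2: (p3, p4, p1) → 40.7732
  f3: (p0, p2, p1) → 22.3404
  f4: (p0, p3, p1) → 11.9582
  f5: (p0, p2, p4) → 60.7179
  f6: (p5, p3, p4) → 36.5818
  f7: (p5, p0, p4) → 55.1181
  f8: (p5, p0, p3) → 22.3745
Σ area = 312.862

Check V−E+F: 6 − 12 + 8 = 2.


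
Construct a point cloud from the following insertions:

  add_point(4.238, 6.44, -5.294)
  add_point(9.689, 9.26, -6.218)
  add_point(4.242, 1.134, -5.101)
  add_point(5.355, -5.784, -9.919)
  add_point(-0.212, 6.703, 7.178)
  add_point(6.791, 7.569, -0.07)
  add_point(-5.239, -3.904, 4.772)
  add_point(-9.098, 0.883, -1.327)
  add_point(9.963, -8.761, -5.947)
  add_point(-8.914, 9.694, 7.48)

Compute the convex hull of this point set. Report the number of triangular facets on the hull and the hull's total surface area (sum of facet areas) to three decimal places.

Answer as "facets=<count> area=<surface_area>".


facets=14 area=913.511

Extreme-point indices: [0, 1, 3, 4, 5, 6, 7, 8, 9] — 9 of 10 on the boundary.

Area of each hull facet:
  f1: (p1, p3, p8) → 54.2443
  f2: (p6, p9, p7) → 53.6030
  f3: (p6, p3, p7) → 76.3111
  f4: (p6, p3, p8) → 61.6353
  f5: (p0, p3, p7) → 96.7207
  f6: (p0, p1, p3) → 38.8799
  f7: (p0, p9, p7) → 92.9684
  f8: (p0, p1, p9) → 44.2521
  f9: (p5, p1, p8) → 61.1472
  f10: (p5, p1, p9) → 42.7605
  f11: (p4, p6, p9) → 54.8671
  f12: (p4, p5, p9) → 35.3849
  f13: (p4, p6, p8) → 115.1741
  f14: (p4, p5, p8) → 85.5622
Σ area = 913.511

Check V−E+F: 9 − 21 + 14 = 2.


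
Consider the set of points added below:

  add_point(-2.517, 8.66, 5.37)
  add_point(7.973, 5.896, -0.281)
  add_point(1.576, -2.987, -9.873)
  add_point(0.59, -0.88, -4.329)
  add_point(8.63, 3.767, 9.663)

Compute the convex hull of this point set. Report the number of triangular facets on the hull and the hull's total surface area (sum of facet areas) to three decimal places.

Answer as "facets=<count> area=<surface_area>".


5 of the 5 inputs are extreme points: [0, 1, 2, 3, 4].

Per-facet area ½‖(b−a)×(c−a)‖:
  f1: (p1, p4, p0) → 58.4208
  f2: (p1, p2, p0) → 88.8225
  f3: (p1, p2, p4) → 62.2301
  f4: (p3, p4, p0) → 87.8551
  f5: (p3, p2, p0) → 16.7343
  f6: (p3, p2, p4) → 31.1612
Σ area = 345.224

Check V−E+F: 5 − 9 + 6 = 2.

facets=6 area=345.224


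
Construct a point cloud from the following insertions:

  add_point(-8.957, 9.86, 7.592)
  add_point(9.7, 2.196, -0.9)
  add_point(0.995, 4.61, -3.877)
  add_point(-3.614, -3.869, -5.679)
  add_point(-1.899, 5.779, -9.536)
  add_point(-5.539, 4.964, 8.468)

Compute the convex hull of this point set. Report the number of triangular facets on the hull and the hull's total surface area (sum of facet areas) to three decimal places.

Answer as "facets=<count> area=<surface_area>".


facets=6 area=525.193

Points on the hull: [0, 1, 3, 4, 5] (5 of 6).

Per-facet area ½‖(b−a)×(c−a)‖:
  f1: (p4, p1, p0) → 138.9451
  f2: (p4, p3, p0) → 97.9817
  f3: (p4, p3, p1) → 74.6870
  f4: (p5, p1, p0) → 46.4617
  f5: (p5, p3, p0) → 47.0758
  f6: (p5, p3, p1) → 120.0414
Σ area = 525.193

Euler characteristic 5−9+6 = 2 ✓


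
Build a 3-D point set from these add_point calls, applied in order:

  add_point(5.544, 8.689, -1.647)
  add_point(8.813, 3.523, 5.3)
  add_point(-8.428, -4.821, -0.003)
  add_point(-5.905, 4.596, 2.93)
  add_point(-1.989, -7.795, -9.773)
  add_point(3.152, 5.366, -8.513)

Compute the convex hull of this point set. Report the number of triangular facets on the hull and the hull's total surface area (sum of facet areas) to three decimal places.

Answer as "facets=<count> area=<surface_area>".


Extreme-point indices: [0, 1, 2, 3, 4, 5] — 6 of 6 on the boundary.

Per-facet area ½‖(b−a)×(c−a)‖:
  f1: (p4, p1, p2) → 118.7343
  f2: (p3, p1, p2) → 74.1603
  f3: (p3, p0, p1) → 59.6088
  f4: (p5, p3, p0) → 51.7076
  f5: (p5, p0, p1) → 31.6298
  f6: (p5, p4, p1) → 106.1031
  f7: (p5, p4, p2) → 85.1384
  f8: (p5, p3, p2) → 74.3699
Σ area = 601.452

Euler characteristic 6−12+8 = 2 ✓

facets=8 area=601.452
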